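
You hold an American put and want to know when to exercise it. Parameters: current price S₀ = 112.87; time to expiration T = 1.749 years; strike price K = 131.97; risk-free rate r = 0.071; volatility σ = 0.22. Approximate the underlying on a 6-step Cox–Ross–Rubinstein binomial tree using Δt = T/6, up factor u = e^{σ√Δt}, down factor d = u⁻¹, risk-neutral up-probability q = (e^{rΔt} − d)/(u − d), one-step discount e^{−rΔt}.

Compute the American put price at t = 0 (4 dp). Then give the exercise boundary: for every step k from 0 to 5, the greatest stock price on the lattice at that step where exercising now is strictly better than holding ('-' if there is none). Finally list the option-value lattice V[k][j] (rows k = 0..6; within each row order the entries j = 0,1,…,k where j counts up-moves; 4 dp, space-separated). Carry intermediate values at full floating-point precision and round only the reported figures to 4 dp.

price = 19.8854
boundary = - 100.2290 89.0037 100.2290 112.8700 100.2290
tree:
19.8854
31.7410 11.2455
42.9663 19.3259 5.2705
52.9344 31.7410 10.2222 1.5483
61.7862 42.9663 19.1000 3.5775 0.0000
69.6465 52.9344 31.7410 8.2662 0.0000 0.0000
76.6265 61.7862 42.9663 19.1000 0.0000 0.0000 0.0000

params: Δt=0.29150 u=1.12612 d=0.88800 q=0.55816 e^(-rΔt)=0.97952
t_6 payoffs: 76.6265 61.7862 42.9663 19.1000 0.0000 0.0000 0.0000
t_5: node(5,0) S=62.3235 payoff=69.6465 vs cont=66.9433 → 69.6465 [stop]  node(5,1) S=79.0356 payoff=52.9344 vs cont=50.2312 → 52.9344 [stop]  node(5,2) S=100.2290 payoff=31.7410 vs cont=29.0378 → 31.7410 [stop]  node(5,3) S=127.1054 payoff=4.8646 vs cont=8.2662 → 8.2662 [wait]  node(5,4) S=161.1887 payoff=0.0000 vs cont=0.0000 → 0.0000 [wait]  node(5,5) S=204.4114 payoff=0.0000 vs cont=0.0000 → 0.0000 [wait]  ⇒ S*(5)=100.2290
t_4: node(4,0) S=70.1838 payoff=61.7862 vs cont=59.0829 → 61.7862 [stop]  node(4,1) S=89.0037 payoff=42.9663 vs cont=40.2631 → 42.9663 [stop]  node(4,2) S=112.8700 payoff=19.1000 vs cont=18.2565 → 19.1000 [stop]  node(4,3) S=143.1361 payoff=0.0000 vs cont=3.5775 → 3.5775 [wait]  node(4,4) S=181.5181 payoff=0.0000 vs cont=0.0000 → 0.0000 [wait]  ⇒ S*(4)=112.8700
t_3: node(3,0) S=79.0356 payoff=52.9344 vs cont=50.2312 → 52.9344 [stop]  node(3,1) S=100.2290 payoff=31.7410 vs cont=29.0378 → 31.7410 [stop]  node(3,2) S=127.1054 payoff=4.8646 vs cont=10.2222 → 10.2222 [wait]  node(3,3) S=161.1887 payoff=0.0000 vs cont=1.5483 → 1.5483 [wait]  ⇒ S*(3)=100.2290
t_2: node(2,0) S=89.0037 payoff=42.9663 vs cont=40.2631 → 42.9663 [stop]  node(2,1) S=112.8700 payoff=19.1000 vs cont=19.3259 → 19.3259 [wait]  node(2,2) S=143.1361 payoff=0.0000 vs cont=5.2705 → 5.2705 [wait]  ⇒ S*(2)=89.0037
t_1: node(1,0) S=100.2290 payoff=31.7410 vs cont=29.1613 → 31.7410 [stop]  node(1,1) S=127.1054 payoff=4.8646 vs cont=11.2455 → 11.2455 [wait]  ⇒ S*(1)=100.2290
t_0: node(0,0) S=112.8700 payoff=19.1000 vs cont=19.8854 → 19.8854 [wait]  ⇒ S*(0)=-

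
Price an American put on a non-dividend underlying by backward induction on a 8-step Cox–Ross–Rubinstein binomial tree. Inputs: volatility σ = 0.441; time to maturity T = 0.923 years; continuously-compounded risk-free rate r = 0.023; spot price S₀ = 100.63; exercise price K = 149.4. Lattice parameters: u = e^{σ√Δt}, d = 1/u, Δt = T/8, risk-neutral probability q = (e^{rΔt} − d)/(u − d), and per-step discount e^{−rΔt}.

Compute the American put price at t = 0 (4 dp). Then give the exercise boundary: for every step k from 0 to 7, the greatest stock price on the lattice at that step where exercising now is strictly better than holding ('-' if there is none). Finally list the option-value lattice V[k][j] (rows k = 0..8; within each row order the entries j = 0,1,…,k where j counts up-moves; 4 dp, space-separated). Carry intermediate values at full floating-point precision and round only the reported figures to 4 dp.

price = 52.1224
boundary = - - 74.5793 64.2042 74.5793 86.6309 100.6300 116.8913
tree:
52.1224
63.3580 39.8201
74.8207 50.8645 27.6629
85.1958 62.8161 37.7524 16.5077
94.1276 74.8207 49.7119 24.5576 7.5761
101.8168 85.1958 62.7691 35.3539 12.5926 1.9950
108.4363 94.1276 74.8207 48.7700 20.5125 3.7846 0.0000
114.1350 101.8168 85.1958 62.7691 32.5087 7.1795 0.0000 0.0000
119.0408 108.4363 94.1276 74.8207 48.7700 13.6197 0.0000 0.0000 0.0000

params: Δt=0.11538 u=1.16159 d=0.86089 q=0.47146 e^(-rΔt)=0.99735
t_8 payoffs: 119.0408 108.4363 94.1276 74.8207 48.7700 13.6197 0.0000 0.0000 0.0000
t_7: node(7,0) S=35.2650 payoff=114.1350 vs cont=113.7390 → 114.1350 [stop]  node(7,1) S=47.5832 payoff=101.8168 vs cont=101.4208 → 101.8168 [stop]  node(7,2) S=64.2042 payoff=85.1958 vs cont=84.7999 → 85.1958 [stop]  node(7,3) S=86.6309 payoff=62.7691 vs cont=62.3732 → 62.7691 [stop]  node(7,4) S=116.8913 payoff=32.5087 vs cont=32.1128 → 32.5087 [stop]  node(7,5) S=157.7218 payoff=0.0000 vs cont=7.1795 → 7.1795 [wait]  node(7,6) S=212.8144 payoff=0.0000 vs cont=0.0000 → 0.0000 [wait]  node(7,7) S=287.1511 payoff=0.0000 vs cont=0.0000 → 0.0000 [wait]  ⇒ S*(7)=116.8913
t_6: node(6,0) S=40.9637 payoff=108.4363 vs cont=108.0404 → 108.4363 [stop]  node(6,1) S=55.2724 payoff=94.1276 vs cont=93.7316 → 94.1276 [stop]  node(6,2) S=74.5793 payoff=74.8207 vs cont=74.4248 → 74.8207 [stop]  node(6,3) S=100.6300 payoff=48.7700 vs cont=48.3741 → 48.7700 [stop]  node(6,4) S=135.7803 payoff=13.6197 vs cont=20.5125 → 20.5125 [wait]  node(6,5) S=183.2088 payoff=0.0000 vs cont=3.7846 → 3.7846 [wait]  node(6,6) S=247.2041 payoff=0.0000 vs cont=0.0000 → 0.0000 [wait]  ⇒ S*(6)=100.6300
t_5: node(5,0) S=47.5832 payoff=101.8168 vs cont=101.4208 → 101.8168 [stop]  node(5,1) S=64.2042 payoff=85.1958 vs cont=84.7999 → 85.1958 [stop]  node(5,2) S=86.6309 payoff=62.7691 vs cont=62.3732 → 62.7691 [stop]  node(5,3) S=116.8913 payoff=32.5087 vs cont=35.3539 → 35.3539 [wait]  node(5,4) S=157.7218 payoff=0.0000 vs cont=12.5926 → 12.5926 [wait]  node(5,5) S=212.8144 payoff=0.0000 vs cont=1.9950 → 1.9950 [wait]  ⇒ S*(5)=86.6309
t_4: node(4,0) S=55.2724 payoff=94.1276 vs cont=93.7316 → 94.1276 [stop]  node(4,1) S=74.5793 payoff=74.8207 vs cont=74.4248 → 74.8207 [stop]  node(4,2) S=100.6300 payoff=48.7700 vs cont=49.7119 → 49.7119 [wait]  node(4,3) S=135.7803 payoff=13.6197 vs cont=24.5576 → 24.5576 [wait]  node(4,4) S=183.2088 payoff=0.0000 vs cont=7.5761 → 7.5761 [wait]  ⇒ S*(4)=74.5793
t_3: node(3,0) S=64.2042 payoff=85.1958 vs cont=84.7999 → 85.1958 [stop]  node(3,1) S=86.6309 payoff=62.7691 vs cont=62.8161 → 62.8161 [wait]  node(3,2) S=116.8913 payoff=32.5087 vs cont=37.7524 → 37.7524 [wait]  node(3,3) S=157.7218 payoff=0.0000 vs cont=16.5077 → 16.5077 [wait]  ⇒ S*(3)=64.2042
t_2: node(2,0) S=74.5793 payoff=74.8207 vs cont=74.4469 → 74.8207 [stop]  node(2,1) S=100.6300 payoff=48.7700 vs cont=50.8645 → 50.8645 [wait]  node(2,2) S=135.7803 payoff=13.6197 vs cont=27.6629 → 27.6629 [wait]  ⇒ S*(2)=74.5793
t_1: node(1,0) S=86.6309 payoff=62.7691 vs cont=63.3580 → 63.3580 [wait]  node(1,1) S=116.8913 payoff=32.5087 vs cont=39.8201 → 39.8201 [wait]  ⇒ S*(1)=-
t_0: node(0,0) S=100.6300 payoff=48.7700 vs cont=52.1224 → 52.1224 [wait]  ⇒ S*(0)=-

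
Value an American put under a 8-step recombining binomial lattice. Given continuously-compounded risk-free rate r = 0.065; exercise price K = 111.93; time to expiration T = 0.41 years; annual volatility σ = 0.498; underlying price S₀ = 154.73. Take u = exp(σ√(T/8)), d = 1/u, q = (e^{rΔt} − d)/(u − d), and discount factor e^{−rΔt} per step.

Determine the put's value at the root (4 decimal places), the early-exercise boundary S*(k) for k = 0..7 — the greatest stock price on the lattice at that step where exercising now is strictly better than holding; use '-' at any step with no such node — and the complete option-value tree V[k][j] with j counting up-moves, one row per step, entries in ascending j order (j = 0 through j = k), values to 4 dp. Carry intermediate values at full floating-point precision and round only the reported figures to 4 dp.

Δt=0.05125, u=1.11934, d=0.89338, q=0.48661, disc=e^(-rΔt)=0.99667
k=8 terminal: V=max(K-S,0) → 49.1419 33.2614 13.3643 0.0000 0.0000 0.0000 0.0000 0.0000 0.0000
k=7: j=0 S=70.2812 intr=41.6488 cont=41.2765 V=41.6488[EX]; j=1 S=88.0570 intr=23.8730 cont=23.5008 V=23.8730[EX]; j=2 S=110.3286 intr=1.6014 cont=6.8382 V=6.8382[hold]; j=3 S=138.2332 intr=0.0000 cont=0.0000 V=0.0000[hold]; j=4 S=173.1955 intr=0.0000 cont=0.0000 V=0.0000[hold]; j=5 S=217.0006 intr=0.0000 cont=0.0000 V=0.0000[hold]; j=6 S=271.8851 intr=0.0000 cont=0.0000 V=0.0000[hold]; j=7 S=340.6510 intr=0.0000 cont=0.0000 V=0.0000[hold]  S*(7)=88.0570
k=6: j=0 S=78.6686 intr=33.2614 cont=32.8891 V=33.2614[EX]; j=1 S=98.5657 intr=13.3643 cont=15.5319 V=15.5319[hold]; j=2 S=123.4952 intr=0.0000 cont=3.4990 V=3.4990[hold]; j=3 S=154.7300 intr=0.0000 cont=0.0000 V=0.0000[hold]; j=4 S=193.8648 intr=0.0000 cont=0.0000 V=0.0000[hold]; j=5 S=242.8976 intr=0.0000 cont=0.0000 V=0.0000[hold]; j=6 S=304.3319 intr=0.0000 cont=0.0000 V=0.0000[hold]  S*(6)=78.6686
k=5: j=0 S=88.0570 intr=23.8730 cont=24.5521 V=24.5521[hold]; j=1 S=110.3286 intr=1.6014 cont=9.6443 V=9.6443[hold]; j=2 S=138.2332 intr=0.0000 cont=1.7904 V=1.7904[hold]; j=3 S=173.1955 intr=0.0000 cont=0.0000 V=0.0000[hold]; j=4 S=217.0006 intr=0.0000 cont=0.0000 V=0.0000[hold]; j=5 S=271.8851 intr=0.0000 cont=0.0000 V=0.0000[hold]  S*(5)=-
k=4: j=0 S=98.5657 intr=13.3643 cont=17.2402 V=17.2402[hold]; j=1 S=123.4952 intr=0.0000 cont=5.8031 V=5.8031[hold]; j=2 S=154.7300 intr=0.0000 cont=0.9161 V=0.9161[hold]; j=3 S=193.8648 intr=0.0000 cont=0.0000 V=0.0000[hold]; j=4 S=242.8976 intr=0.0000 cont=0.0000 V=0.0000[hold]  S*(4)=-
k=3: j=0 S=110.3286 intr=1.6014 cont=11.6360 V=11.6360[hold]; j=1 S=138.2332 intr=0.0000 cont=3.4137 V=3.4137[hold]; j=2 S=173.1955 intr=0.0000 cont=0.4687 V=0.4687[hold]; j=3 S=217.0006 intr=0.0000 cont=0.0000 V=0.0000[hold]  S*(3)=-
k=2: j=0 S=123.4952 intr=0.0000 cont=7.6095 V=7.6095[hold]; j=1 S=154.7300 intr=0.0000 cont=1.9740 V=1.9740[hold]; j=2 S=193.8648 intr=0.0000 cont=0.2398 V=0.2398[hold]  S*(2)=-
k=1: j=0 S=138.2332 intr=0.0000 cont=4.8510 V=4.8510[hold]; j=1 S=173.1955 intr=0.0000 cont=1.1264 V=1.1264[hold]  S*(1)=-
k=0: j=0 S=154.7300 intr=0.0000 cont=3.0285 V=3.0285[hold]  S*(0)=-

price = 3.0285
boundary = - - - - - - 78.6686 88.0570
tree:
3.0285
4.8510 1.1264
7.6095 1.9740 0.2398
11.6360 3.4137 0.4687 0.0000
17.2402 5.8031 0.9161 0.0000 0.0000
24.5521 9.6443 1.7904 0.0000 0.0000 0.0000
33.2614 15.5319 3.4990 0.0000 0.0000 0.0000 0.0000
41.6488 23.8730 6.8382 0.0000 0.0000 0.0000 0.0000 0.0000
49.1419 33.2614 13.3643 0.0000 0.0000 0.0000 0.0000 0.0000 0.0000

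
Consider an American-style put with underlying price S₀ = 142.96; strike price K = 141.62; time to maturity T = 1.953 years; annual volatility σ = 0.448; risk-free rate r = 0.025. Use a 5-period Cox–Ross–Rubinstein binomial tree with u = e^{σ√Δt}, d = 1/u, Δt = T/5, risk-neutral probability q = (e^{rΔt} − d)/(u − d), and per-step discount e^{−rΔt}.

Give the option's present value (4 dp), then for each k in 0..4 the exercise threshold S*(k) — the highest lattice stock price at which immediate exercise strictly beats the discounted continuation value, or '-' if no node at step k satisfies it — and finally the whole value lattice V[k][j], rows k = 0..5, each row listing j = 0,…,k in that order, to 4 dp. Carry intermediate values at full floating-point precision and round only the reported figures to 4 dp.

price = 32.5912
boundary = - - - 61.7190 81.6615
tree:
32.5912
45.7213 17.1111
61.8452 26.8365 5.4911
79.9010 40.9310 10.0407 0.0000
94.9734 59.9585 18.3600 0.0000 0.0000
106.3649 79.9010 33.5722 0.0000 0.0000 0.0000

Δt=0.39060, u=1.32312, d=0.75579, q=0.44775, disc=e^(-rΔt)=0.99028
k=5 terminal: V=max(K-S,0) → 106.3649 79.9010 33.5722 0.0000 0.0000 0.0000
k=4: j=0 S=46.6466 intr=94.9734 cont=93.5972 V=94.9734[EX]; j=1 S=81.6615 intr=59.9585 cont=58.5823 V=59.9585[EX]; j=2 S=142.9600 intr=0.0000 cont=18.3600 V=18.3600[hold]; j=3 S=250.2717 intr=0.0000 cont=0.0000 V=0.0000[hold]; j=4 S=438.1359 intr=0.0000 cont=0.0000 V=0.0000[hold]  S*(4)=81.6615
k=3: j=0 S=61.7190 intr=79.9010 cont=78.5248 V=79.9010[EX]; j=1 S=108.0478 intr=33.5722 cont=40.9310 V=40.9310[hold]; j=2 S=189.1529 intr=0.0000 cont=10.0407 V=10.0407[hold]; j=3 S=331.1389 intr=0.0000 cont=0.0000 V=0.0000[hold]  S*(3)=61.7190
k=2: j=0 S=81.6615 intr=59.9585 cont=61.8452 V=61.8452[hold]; j=1 S=142.9600 intr=0.0000 cont=26.8365 V=26.8365[hold]; j=2 S=250.2717 intr=0.0000 cont=5.4911 V=5.4911[hold]  S*(2)=-
k=1: j=0 S=108.0478 intr=33.5722 cont=45.7213 V=45.7213[hold]; j=1 S=189.1529 intr=0.0000 cont=17.1111 V=17.1111[hold]  S*(1)=-
k=0: j=0 S=142.9600 intr=0.0000 cont=32.5912 V=32.5912[hold]  S*(0)=-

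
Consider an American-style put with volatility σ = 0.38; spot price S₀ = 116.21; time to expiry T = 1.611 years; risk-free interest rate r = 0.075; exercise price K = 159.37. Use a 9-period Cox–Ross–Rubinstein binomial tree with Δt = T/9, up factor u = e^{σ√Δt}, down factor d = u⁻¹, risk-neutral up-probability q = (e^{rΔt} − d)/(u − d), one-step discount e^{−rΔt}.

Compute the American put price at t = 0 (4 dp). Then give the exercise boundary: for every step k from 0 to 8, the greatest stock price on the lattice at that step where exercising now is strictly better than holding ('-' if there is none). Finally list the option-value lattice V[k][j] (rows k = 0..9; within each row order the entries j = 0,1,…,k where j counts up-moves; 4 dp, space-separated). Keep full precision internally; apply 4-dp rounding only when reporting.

price = 45.8378
boundary = - 98.9512 84.2556 98.9512 84.2556 98.9512 116.2100 98.9512 116.2100
tree:
45.8378
60.4188 32.5931
75.1144 45.0540 21.0968
87.6275 60.4188 31.0099 11.8211
98.2823 75.1144 44.1053 18.8409 5.1686
107.3546 87.6275 60.4188 29.0934 9.1672 1.3370
115.0796 98.2823 75.1144 43.1600 15.9085 2.7197 0.0000
121.6573 107.3546 87.6275 60.4188 26.7889 5.5323 0.0000 0.0000
127.2582 115.0796 98.2823 75.1144 43.1600 11.2534 0.0000 0.0000 0.0000
132.0272 121.6573 107.3546 87.6275 60.4188 22.8910 0.0000 0.0000 0.0000 0.0000

Δt=0.17900, u=1.17442, d=0.85149, q=0.50175, disc=e^(-rΔt)=0.98666
k=9 terminal: V=max(K-S,0) → 132.0272 121.6573 107.3546 87.6275 60.4188 22.8910 0.0000 0.0000 0.0000 0.0000
k=8: j=0 S=32.1118 intr=127.2582 cont=125.1329 V=127.2582[EX]; j=1 S=44.2904 intr=115.0796 cont=112.9544 V=115.0796[EX]; j=2 S=61.0877 intr=98.2823 cont=96.1570 V=98.2823[EX]; j=3 S=84.2556 intr=75.1144 cont=72.9891 V=75.1144[EX]; j=4 S=116.2100 intr=43.1600 cont=41.0348 V=43.1600[EX]; j=5 S=160.2833 intr=0.0000 cont=11.2534 V=11.2534[hold]; j=6 S=221.0716 intr=0.0000 cont=0.0000 V=0.0000[hold]; j=7 S=304.9141 intr=0.0000 cont=0.0000 V=0.0000[hold]; j=8 S=420.5545 intr=0.0000 cont=0.0000 V=0.0000[hold]  S*(8)=116.2100
k=7: j=0 S=37.7127 intr=121.6573 cont=119.5321 V=121.6573[EX]; j=1 S=52.0154 intr=107.3546 cont=105.2294 V=107.3546[EX]; j=2 S=71.7425 intr=87.6275 cont=85.5023 V=87.6275[EX]; j=3 S=98.9512 intr=60.4188 cont=58.2935 V=60.4188[EX]; j=4 S=136.4790 intr=22.8910 cont=26.7889 V=26.7889[hold]; j=5 S=188.2394 intr=0.0000 cont=5.5323 V=5.5323[hold]; j=6 S=259.6302 intr=0.0000 cont=0.0000 V=0.0000[hold]; j=7 S=358.0964 intr=0.0000 cont=0.0000 V=0.0000[hold]  S*(7)=98.9512
k=6: j=0 S=44.2904 intr=115.0796 cont=112.9544 V=115.0796[EX]; j=1 S=61.0877 intr=98.2823 cont=96.1570 V=98.2823[EX]; j=2 S=84.2556 intr=75.1144 cont=72.9891 V=75.1144[EX]; j=3 S=116.2100 intr=43.1600 cont=42.9645 V=43.1600[EX]; j=4 S=160.2833 intr=0.0000 cont=15.9085 V=15.9085[hold]; j=5 S=221.0716 intr=0.0000 cont=2.7197 V=2.7197[hold]; j=6 S=304.9141 intr=0.0000 cont=0.0000 V=0.0000[hold]  S*(6)=116.2100
k=5: j=0 S=52.0154 intr=107.3546 cont=105.2294 V=107.3546[EX]; j=1 S=71.7425 intr=87.6275 cont=85.5023 V=87.6275[EX]; j=2 S=98.9512 intr=60.4188 cont=58.2935 V=60.4188[EX]; j=3 S=136.4790 intr=22.8910 cont=29.0934 V=29.0934[hold]; j=4 S=188.2394 intr=0.0000 cont=9.1672 V=9.1672[hold]; j=5 S=259.6302 intr=0.0000 cont=1.3370 V=1.3370[hold]  S*(5)=98.9512
k=4: j=0 S=61.0877 intr=98.2823 cont=96.1570 V=98.2823[EX]; j=1 S=84.2556 intr=75.1144 cont=72.9891 V=75.1144[EX]; j=2 S=116.2100 intr=43.1600 cont=44.1053 V=44.1053[hold]; j=3 S=160.2833 intr=0.0000 cont=18.8409 V=18.8409[hold]; j=4 S=221.0716 intr=0.0000 cont=5.1686 V=5.1686[hold]  S*(4)=84.2556
k=3: j=0 S=71.7425 intr=87.6275 cont=85.5023 V=87.6275[EX]; j=1 S=98.9512 intr=60.4188 cont=58.7615 V=60.4188[EX]; j=2 S=136.4790 intr=22.8910 cont=31.0099 V=31.0099[hold]; j=3 S=188.2394 intr=0.0000 cont=11.8211 V=11.8211[hold]  S*(3)=98.9512
k=2: j=0 S=84.2556 intr=75.1144 cont=72.9891 V=75.1144[EX]; j=1 S=116.2100 intr=43.1600 cont=45.0540 V=45.0540[hold]; j=2 S=160.2833 intr=0.0000 cont=21.0968 V=21.0968[hold]  S*(2)=84.2556
k=1: j=0 S=98.9512 intr=60.4188 cont=59.2312 V=60.4188[EX]; j=1 S=136.4790 intr=22.8910 cont=32.5931 V=32.5931[hold]  S*(1)=98.9512
k=0: j=0 S=116.2100 intr=43.1600 cont=45.8378 V=45.8378[hold]  S*(0)=-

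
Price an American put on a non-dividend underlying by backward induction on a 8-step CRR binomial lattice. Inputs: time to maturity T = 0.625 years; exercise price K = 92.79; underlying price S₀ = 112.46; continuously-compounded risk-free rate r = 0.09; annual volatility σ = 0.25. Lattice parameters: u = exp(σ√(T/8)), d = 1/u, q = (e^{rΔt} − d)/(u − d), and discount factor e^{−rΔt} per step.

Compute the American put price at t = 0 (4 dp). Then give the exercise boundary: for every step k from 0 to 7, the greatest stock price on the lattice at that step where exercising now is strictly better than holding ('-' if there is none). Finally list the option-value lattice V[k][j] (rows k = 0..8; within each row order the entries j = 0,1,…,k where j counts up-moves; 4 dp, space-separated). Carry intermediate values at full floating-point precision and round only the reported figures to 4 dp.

params: Δt=0.07812 u=1.07238 d=0.93251 q=0.53299 e^(-rΔt)=0.99299
t_8 payoffs: 28.4887 18.8440 7.7528 0.0000 0.0000 0.0000 0.0000 0.0000 0.0000
t_7: node(7,0) S=68.9552 payoff=23.8348 vs cont=23.1846 → 23.8348 [stop]  node(7,1) S=79.2979 payoff=13.4921 vs cont=12.8419 → 13.4921 [stop]  node(7,2) S=91.1919 payoff=1.5981 vs cont=3.5953 → 3.5953 [wait]  node(7,3) S=104.8699 payoff=0.0000 vs cont=0.0000 → 0.0000 [wait]  node(7,4) S=120.5995 payoff=0.0000 vs cont=0.0000 → 0.0000 [wait]  node(7,5) S=138.6883 payoff=0.0000 vs cont=0.0000 → 0.0000 [wait]  node(7,6) S=159.4903 payoff=0.0000 vs cont=0.0000 → 0.0000 [wait]  node(7,7) S=183.4125 payoff=0.0000 vs cont=0.0000 → 0.0000 [wait]  ⇒ S*(7)=79.2979
t_6: node(6,0) S=73.9460 payoff=18.8440 vs cont=18.1939 → 18.8440 [stop]  node(6,1) S=85.0372 payoff=7.7528 vs cont=8.1597 → 8.1597 [wait]  node(6,2) S=97.7921 payoff=0.0000 vs cont=1.6673 → 1.6673 [wait]  node(6,3) S=112.4600 payoff=0.0000 vs cont=0.0000 → 0.0000 [wait]  node(6,4) S=129.3280 payoff=0.0000 vs cont=0.0000 → 0.0000 [wait]  node(6,5) S=148.7261 payoff=0.0000 vs cont=0.0000 → 0.0000 [wait]  node(6,6) S=171.0337 payoff=0.0000 vs cont=0.0000 → 0.0000 [wait]  ⇒ S*(6)=73.9460
t_5: node(5,0) S=79.2979 payoff=13.4921 vs cont=13.0573 → 13.4921 [stop]  node(5,1) S=91.1919 payoff=1.5981 vs cont=4.6664 → 4.6664 [wait]  node(5,2) S=104.8699 payoff=0.0000 vs cont=0.7732 → 0.7732 [wait]  node(5,3) S=120.5995 payoff=0.0000 vs cont=0.0000 → 0.0000 [wait]  node(5,4) S=138.6883 payoff=0.0000 vs cont=0.0000 → 0.0000 [wait]  node(5,5) S=159.4903 payoff=0.0000 vs cont=0.0000 → 0.0000 [wait]  ⇒ S*(5)=79.2979
t_4: node(4,0) S=85.0372 payoff=7.7528 vs cont=8.7265 → 8.7265 [wait]  node(4,1) S=97.7921 payoff=0.0000 vs cont=2.5732 → 2.5732 [wait]  node(4,2) S=112.4600 payoff=0.0000 vs cont=0.3586 → 0.3586 [wait]  node(4,3) S=129.3280 payoff=0.0000 vs cont=0.0000 → 0.0000 [wait]  node(4,4) S=148.7261 payoff=0.0000 vs cont=0.0000 → 0.0000 [wait]  ⇒ S*(4)=-
t_3: node(3,0) S=91.1919 payoff=1.5981 vs cont=5.4087 → 5.4087 [wait]  node(3,1) S=104.8699 payoff=0.0000 vs cont=1.3831 → 1.3831 [wait]  node(3,2) S=120.5995 payoff=0.0000 vs cont=0.1663 → 0.1663 [wait]  node(3,3) S=138.6883 payoff=0.0000 vs cont=0.0000 → 0.0000 [wait]  ⇒ S*(3)=-
t_2: node(2,0) S=97.7921 payoff=0.0000 vs cont=3.2403 → 3.2403 [wait]  node(2,1) S=112.4600 payoff=0.0000 vs cont=0.7294 → 0.7294 [wait]  node(2,2) S=129.3280 payoff=0.0000 vs cont=0.0771 → 0.0771 [wait]  ⇒ S*(2)=-
t_1: node(1,0) S=104.8699 payoff=0.0000 vs cont=1.8887 → 1.8887 [wait]  node(1,1) S=120.5995 payoff=0.0000 vs cont=0.3791 → 0.3791 [wait]  ⇒ S*(1)=-
t_0: node(0,0) S=112.4600 payoff=0.0000 vs cont=1.0765 → 1.0765 [wait]  ⇒ S*(0)=-

price = 1.0765
boundary = - - - - - 79.2979 73.9460 79.2979
tree:
1.0765
1.8887 0.3791
3.2403 0.7294 0.0771
5.4087 1.3831 0.1663 0.0000
8.7265 2.5732 0.3586 0.0000 0.0000
13.4921 4.6664 0.7732 0.0000 0.0000 0.0000
18.8440 8.1597 1.6673 0.0000 0.0000 0.0000 0.0000
23.8348 13.4921 3.5953 0.0000 0.0000 0.0000 0.0000 0.0000
28.4887 18.8440 7.7528 0.0000 0.0000 0.0000 0.0000 0.0000 0.0000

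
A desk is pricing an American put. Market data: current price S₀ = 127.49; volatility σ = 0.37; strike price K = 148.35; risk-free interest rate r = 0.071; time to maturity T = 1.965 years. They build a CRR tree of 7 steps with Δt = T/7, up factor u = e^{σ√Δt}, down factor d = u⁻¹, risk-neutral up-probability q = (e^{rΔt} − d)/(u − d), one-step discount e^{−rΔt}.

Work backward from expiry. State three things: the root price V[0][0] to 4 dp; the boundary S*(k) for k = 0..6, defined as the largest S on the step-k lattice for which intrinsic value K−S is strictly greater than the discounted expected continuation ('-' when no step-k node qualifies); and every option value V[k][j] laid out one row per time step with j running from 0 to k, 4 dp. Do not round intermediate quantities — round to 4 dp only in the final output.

params: Δt=0.28071 u=1.21657 d=0.82198 q=0.50216 e^(-rΔt)=0.98027
t_7 payoffs: 116.0266 100.5100 77.5448 43.5553 0.0000 0.0000 0.0000 0.0000
t_6: node(6,0) S=39.3237 payoff=109.0263 vs cont=106.0989 → 109.0263 [stop]  node(6,1) S=58.2007 payoff=90.1493 vs cont=87.2219 → 90.1493 [stop]  node(6,2) S=86.1395 payoff=62.2105 vs cont=59.2831 → 62.2105 [stop]  node(6,3) S=127.4900 payoff=20.8600 vs cont=21.2555 → 21.2555 [wait]  node(6,4) S=188.6905 payoff=0.0000 vs cont=0.0000 → 0.0000 [wait]  node(6,5) S=279.2699 payoff=0.0000 vs cont=0.0000 → 0.0000 [wait]  node(6,6) S=413.3311 payoff=0.0000 vs cont=0.0000 → 0.0000 [wait]  ⇒ S*(6)=86.1395
t_5: node(5,0) S=47.8400 payoff=100.5100 vs cont=97.5825 → 100.5100 [stop]  node(5,1) S=70.8052 payoff=77.5448 vs cont=74.6173 → 77.5448 [stop]  node(5,2) S=104.7947 payoff=43.5553 vs cont=40.8226 → 43.5553 [stop]  node(5,3) S=155.1005 payoff=0.0000 vs cont=10.3729 → 10.3729 [wait]  node(5,4) S=229.5552 payoff=0.0000 vs cont=0.0000 → 0.0000 [wait]  node(5,5) S=339.7513 payoff=0.0000 vs cont=0.0000 → 0.0000 [wait]  ⇒ S*(5)=104.7947
t_4: node(4,0) S=58.2007 payoff=90.1493 vs cont=87.2219 → 90.1493 [stop]  node(4,1) S=86.1395 payoff=62.2105 vs cont=59.2831 → 62.2105 [stop]  node(4,2) S=127.4900 payoff=20.8600 vs cont=26.3616 → 26.3616 [wait]  node(4,3) S=188.6905 payoff=0.0000 vs cont=5.0621 → 5.0621 [wait]  node(4,4) S=279.2699 payoff=0.0000 vs cont=0.0000 → 0.0000 [wait]  ⇒ S*(4)=86.1395
t_3: node(3,0) S=70.8052 payoff=77.5448 vs cont=74.6173 → 77.5448 [stop]  node(3,1) S=104.7947 payoff=43.5553 vs cont=43.3361 → 43.5553 [stop]  node(3,2) S=155.1005 payoff=0.0000 vs cont=15.3566 → 15.3566 [wait]  node(3,3) S=229.5552 payoff=0.0000 vs cont=2.4704 → 2.4704 [wait]  ⇒ S*(3)=104.7947
t_2: node(2,0) S=86.1395 payoff=62.2105 vs cont=59.2831 → 62.2105 [stop]  node(2,1) S=127.4900 payoff=20.8600 vs cont=28.8149 → 28.8149 [wait]  node(2,2) S=188.6905 payoff=0.0000 vs cont=8.7103 → 8.7103 [wait]  ⇒ S*(2)=86.1395
t_1: node(1,0) S=104.7947 payoff=43.5553 vs cont=44.5437 → 44.5437 [wait]  node(1,1) S=155.1005 payoff=0.0000 vs cont=18.3497 → 18.3497 [wait]  ⇒ S*(1)=-
t_0: node(0,0) S=127.4900 payoff=20.8600 vs cont=30.7706 → 30.7706 [wait]  ⇒ S*(0)=-

price = 30.7706
boundary = - - 86.1395 104.7947 86.1395 104.7947 86.1395
tree:
30.7706
44.5437 18.3497
62.2105 28.8149 8.7103
77.5448 43.5553 15.3566 2.4704
90.1493 62.2105 26.3616 5.0621 0.0000
100.5100 77.5448 43.5553 10.3729 0.0000 0.0000
109.0263 90.1493 62.2105 21.2555 0.0000 0.0000 0.0000
116.0266 100.5100 77.5448 43.5553 0.0000 0.0000 0.0000 0.0000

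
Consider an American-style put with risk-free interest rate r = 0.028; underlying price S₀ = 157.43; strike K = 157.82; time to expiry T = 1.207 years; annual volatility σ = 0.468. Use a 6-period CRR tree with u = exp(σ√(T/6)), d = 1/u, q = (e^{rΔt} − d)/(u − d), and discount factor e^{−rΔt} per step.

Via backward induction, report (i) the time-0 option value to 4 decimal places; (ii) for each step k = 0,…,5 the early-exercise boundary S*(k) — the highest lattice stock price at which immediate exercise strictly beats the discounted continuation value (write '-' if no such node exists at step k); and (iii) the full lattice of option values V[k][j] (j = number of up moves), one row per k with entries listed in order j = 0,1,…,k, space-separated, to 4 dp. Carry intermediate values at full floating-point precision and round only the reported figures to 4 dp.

price = 28.8086
boundary = - - - 83.8697 103.4584 127.6223
tree:
28.8086
41.0657 14.8347
56.4086 23.6350 4.7301
73.9503 36.5959 8.7752 0.0600
89.8301 54.3616 16.2788 0.1120 0.0000
102.7033 73.9503 30.1977 0.2090 0.0000 0.0000
113.1390 89.8301 54.3616 0.3900 0.0000 0.0000 0.0000

Δt=0.20117, u=1.23356, d=0.81066, q=0.46107, disc=e^(-rΔt)=0.99438
k=6 terminal: V=max(K-S,0) → 113.1390 89.8301 54.3616 0.3900 0.0000 0.0000 0.0000
k=5: j=0 S=55.1167 intr=102.7033 cont=101.8168 V=102.7033[EX]; j=1 S=83.8697 intr=73.9503 cont=73.0639 V=73.9503[EX]; j=2 S=127.6223 intr=30.1977 cont=29.3112 V=30.1977[EX]; j=3 S=194.1996 intr=0.0000 cont=0.2090 V=0.2090[hold]; j=4 S=295.5085 intr=0.0000 cont=0.0000 V=0.0000[hold]; j=5 S=449.6675 intr=0.0000 cont=0.0000 V=0.0000[hold]  S*(5)=127.6223
k=4: j=0 S=67.9899 intr=89.8301 cont=88.9437 V=89.8301[EX]; j=1 S=103.4584 intr=54.3616 cont=53.4751 V=54.3616[EX]; j=2 S=157.4300 intr=0.3900 cont=16.2788 V=16.2788[hold]; j=3 S=239.5571 intr=0.0000 cont=0.1120 V=0.1120[hold]; j=4 S=364.5279 intr=0.0000 cont=0.0000 V=0.0000[hold]  S*(4)=103.4584
k=3: j=0 S=83.8697 intr=73.9503 cont=73.0639 V=73.9503[EX]; j=1 S=127.6223 intr=30.1977 cont=36.5959 V=36.5959[hold]; j=2 S=194.1996 intr=0.0000 cont=8.7752 V=8.7752[hold]; j=3 S=295.5085 intr=0.0000 cont=0.0600 V=0.0600[hold]  S*(3)=83.8697
k=2: j=0 S=103.4584 intr=54.3616 cont=56.4086 V=56.4086[hold]; j=1 S=157.4300 intr=0.3900 cont=23.6350 V=23.6350[hold]; j=2 S=239.5571 intr=0.0000 cont=4.7301 V=4.7301[hold]  S*(2)=-
k=1: j=0 S=127.6223 intr=30.1977 cont=41.0657 V=41.0657[hold]; j=1 S=194.1996 intr=0.0000 cont=14.8347 V=14.8347[hold]  S*(1)=-
k=0: j=0 S=157.4300 intr=0.3900 cont=28.8086 V=28.8086[hold]  S*(0)=-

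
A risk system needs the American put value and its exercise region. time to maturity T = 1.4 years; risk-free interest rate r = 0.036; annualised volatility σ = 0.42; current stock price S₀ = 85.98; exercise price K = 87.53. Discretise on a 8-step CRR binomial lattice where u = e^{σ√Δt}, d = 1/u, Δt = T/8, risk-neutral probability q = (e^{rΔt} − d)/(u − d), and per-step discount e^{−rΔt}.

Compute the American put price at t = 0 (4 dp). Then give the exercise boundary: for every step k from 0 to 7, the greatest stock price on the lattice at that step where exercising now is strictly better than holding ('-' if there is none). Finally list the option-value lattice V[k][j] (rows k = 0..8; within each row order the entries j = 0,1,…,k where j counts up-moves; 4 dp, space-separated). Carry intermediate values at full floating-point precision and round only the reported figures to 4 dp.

params: Δt=0.17500 u=1.19208 d=0.83887 q=0.47408 e^(-rΔt)=0.99372
t_8 payoffs: 66.4458 57.5682 44.9527 27.0255 1.5500 0.0000 0.0000 0.0000 0.0000
t_7: node(7,0) S=25.1341 payoff=62.3959 vs cont=61.8462 → 62.3959 [stop]  node(7,1) S=35.7168 payoff=51.8132 vs cont=51.2635 → 51.8132 [stop]  node(7,2) S=50.7554 payoff=36.7746 vs cont=36.2248 → 36.7746 [stop]  node(7,3) S=72.1261 payoff=15.4039 vs cont=14.8542 → 15.4039 [stop]  node(7,4) S=102.4949 payoff=0.0000 vs cont=0.8101 → 0.8101 [wait]  node(7,5) S=145.6506 payoff=0.0000 vs cont=0.0000 → 0.0000 [wait]  node(7,6) S=206.9770 payoff=0.0000 vs cont=0.0000 → 0.0000 [wait]  node(7,7) S=294.1250 payoff=0.0000 vs cont=0.0000 → 0.0000 [wait]  ⇒ S*(7)=72.1261
t_6: node(6,0) S=29.9618 payoff=57.5682 vs cont=57.0185 → 57.5682 [stop]  node(6,1) S=42.5773 payoff=44.9527 vs cont=44.4030 → 44.9527 [stop]  node(6,2) S=60.5045 payoff=27.0255 vs cont=26.4758 → 27.0255 [stop]  node(6,3) S=85.9800 payoff=1.5500 vs cont=8.4319 → 8.4319 [wait]  node(6,4) S=122.1820 payoff=0.0000 vs cont=0.4233 → 0.4233 [wait]  node(6,5) S=173.6270 payoff=0.0000 vs cont=0.0000 → 0.0000 [wait]  node(6,6) S=246.7329 payoff=0.0000 vs cont=0.0000 → 0.0000 [wait]  ⇒ S*(6)=60.5045
t_5: node(5,0) S=35.7168 payoff=51.8132 vs cont=51.2635 → 51.8132 [stop]  node(5,1) S=50.7554 payoff=36.7746 vs cont=36.2248 → 36.7746 [stop]  node(5,2) S=72.1261 payoff=15.4039 vs cont=18.0963 → 18.0963 [wait]  node(5,3) S=102.4949 payoff=0.0000 vs cont=4.6061 → 4.6061 [wait]  node(5,4) S=145.6506 payoff=0.0000 vs cont=0.2212 → 0.2212 [wait]  node(5,5) S=206.9770 payoff=0.0000 vs cont=0.0000 → 0.0000 [wait]  ⇒ S*(5)=50.7554
t_4: node(4,0) S=42.5773 payoff=44.9527 vs cont=44.4030 → 44.9527 [stop]  node(4,1) S=60.5045 payoff=27.0255 vs cont=27.7442 → 27.7442 [wait]  node(4,2) S=85.9800 payoff=1.5500 vs cont=11.6274 → 11.6274 [wait]  node(4,3) S=122.1820 payoff=0.0000 vs cont=2.5115 → 2.5115 [wait]  node(4,4) S=173.6270 payoff=0.0000 vs cont=0.1156 → 0.1156 [wait]  ⇒ S*(4)=42.5773
t_3: node(3,0) S=50.7554 payoff=36.7746 vs cont=36.5634 → 36.7746 [stop]  node(3,1) S=72.1261 payoff=15.4039 vs cont=19.9773 → 19.9773 [wait]  node(3,2) S=102.4949 payoff=0.0000 vs cont=7.2598 → 7.2598 [wait]  node(3,3) S=145.6506 payoff=0.0000 vs cont=1.3670 → 1.3670 [wait]  ⇒ S*(3)=50.7554
t_2: node(2,0) S=60.5045 payoff=27.0255 vs cont=28.6303 → 28.6303 [wait]  node(2,1) S=85.9800 payoff=1.5500 vs cont=13.8606 → 13.8606 [wait]  node(2,2) S=122.1820 payoff=0.0000 vs cont=4.4381 → 4.4381 [wait]  ⇒ S*(2)=-
t_1: node(1,0) S=72.1261 payoff=15.4039 vs cont=21.4924 → 21.4924 [wait]  node(1,1) S=102.4949 payoff=0.0000 vs cont=9.3346 → 9.3346 [wait]  ⇒ S*(1)=-
t_0: node(0,0) S=85.9800 payoff=1.5500 vs cont=15.6298 → 15.6298 [wait]  ⇒ S*(0)=-

price = 15.6298
boundary = - - - 50.7554 42.5773 50.7554 60.5045 72.1261
tree:
15.6298
21.4924 9.3346
28.6303 13.8606 4.4381
36.7746 19.9773 7.2598 1.3670
44.9527 27.7442 11.6274 2.5115 0.1156
51.8132 36.7746 18.0963 4.6061 0.2212 0.0000
57.5682 44.9527 27.0255 8.4319 0.4233 0.0000 0.0000
62.3959 51.8132 36.7746 15.4039 0.8101 0.0000 0.0000 0.0000
66.4458 57.5682 44.9527 27.0255 1.5500 0.0000 0.0000 0.0000 0.0000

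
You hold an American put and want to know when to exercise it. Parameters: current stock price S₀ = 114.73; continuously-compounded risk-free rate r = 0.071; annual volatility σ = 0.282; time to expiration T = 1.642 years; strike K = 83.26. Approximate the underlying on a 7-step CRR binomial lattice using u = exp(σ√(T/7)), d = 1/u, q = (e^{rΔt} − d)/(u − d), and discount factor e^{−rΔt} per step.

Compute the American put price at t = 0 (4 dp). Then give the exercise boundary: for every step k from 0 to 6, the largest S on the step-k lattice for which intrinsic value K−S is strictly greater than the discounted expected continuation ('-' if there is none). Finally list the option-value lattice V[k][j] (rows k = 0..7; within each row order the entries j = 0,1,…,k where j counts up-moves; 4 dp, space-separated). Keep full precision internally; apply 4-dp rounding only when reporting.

price = 2.1258
boundary = - - - - 66.4375 57.9559 66.4375
tree:
2.1258
3.7177 0.7658
6.3507 1.4748 0.1543
10.5336 2.8016 0.3319 0.0000
16.8225 5.2292 0.7138 0.0000 0.0000
25.3041 9.5340 1.5351 0.0000 0.0000 0.0000
32.7030 16.8225 3.3013 0.0000 0.0000 0.0000 0.0000
39.1572 25.3041 7.0996 0.0000 0.0000 0.0000 0.0000 0.0000

Δt=0.23457  u=1.14635  d=0.87234  q=0.52720  discount=0.98348
step 7 (expiry): payoffs max(K−S,0) = 39.1572 25.3041 7.0996 0.0000 0.0000 0.0000 0.0000 0.0000
step 6: (k=6,j=0): S=50.5570, (K−S)⁺=32.7030, hold=31.3278 ⇒ V=32.7030 exercise | (k=6,j=1): S=66.4375, (K−S)⁺=16.8225, hold=15.4473 ⇒ V=16.8225 exercise | (k=6,j=2): S=87.3062, (K−S)⁺=0.0000, hold=3.3013 ⇒ V=3.3013 continue | (k=6,j=3): S=114.7300, (K−S)⁺=0.0000, hold=0.0000 ⇒ V=0.0000 continue | (k=6,j=4): S=150.7679, (K−S)⁺=0.0000, hold=0.0000 ⇒ V=0.0000 continue | (k=6,j=5): S=198.1256, (K−S)⁺=0.0000, hold=0.0000 ⇒ V=0.0000 continue | (k=6,j=6): S=260.3588, (K−S)⁺=0.0000, hold=0.0000 ⇒ V=0.0000 continue  boundary S*=66.4375
step 5: (k=5,j=0): S=57.9559, (K−S)⁺=25.3041, hold=23.9289 ⇒ V=25.3041 exercise | (k=5,j=1): S=76.1604, (K−S)⁺=7.0996, hold=9.5340 ⇒ V=9.5340 continue | (k=5,j=2): S=100.0832, (K−S)⁺=0.0000, hold=1.5351 ⇒ V=1.5351 continue | (k=5,j=3): S=131.5203, (K−S)⁺=0.0000, hold=0.0000 ⇒ V=0.0000 continue | (k=5,j=4): S=172.8322, (K−S)⁺=0.0000, hold=0.0000 ⇒ V=0.0000 continue | (k=5,j=5): S=227.1205, (K−S)⁺=0.0000, hold=0.0000 ⇒ V=0.0000 continue  boundary S*=57.9559
step 4: (k=4,j=0): S=66.4375, (K−S)⁺=16.8225, hold=16.7095 ⇒ V=16.8225 exercise | (k=4,j=1): S=87.3062, (K−S)⁺=0.0000, hold=5.2292 ⇒ V=5.2292 continue | (k=4,j=2): S=114.7300, (K−S)⁺=0.0000, hold=0.7138 ⇒ V=0.7138 continue | (k=4,j=3): S=150.7679, (K−S)⁺=0.0000, hold=0.0000 ⇒ V=0.0000 continue | (k=4,j=4): S=198.1256, (K−S)⁺=0.0000, hold=0.0000 ⇒ V=0.0000 continue  boundary S*=66.4375
step 3: (k=3,j=0): S=76.1604, (K−S)⁺=7.0996, hold=10.5336 ⇒ V=10.5336 continue | (k=3,j=1): S=100.0832, (K−S)⁺=0.0000, hold=2.8016 ⇒ V=2.8016 continue | (k=3,j=2): S=131.5203, (K−S)⁺=0.0000, hold=0.3319 ⇒ V=0.3319 continue | (k=3,j=3): S=172.8322, (K−S)⁺=0.0000, hold=0.0000 ⇒ V=0.0000 continue  boundary S*=-
step 2: (k=2,j=0): S=87.3062, (K−S)⁺=0.0000, hold=6.3507 ⇒ V=6.3507 continue | (k=2,j=1): S=114.7300, (K−S)⁺=0.0000, hold=1.4748 ⇒ V=1.4748 continue | (k=2,j=2): S=150.7679, (K−S)⁺=0.0000, hold=0.1543 ⇒ V=0.1543 continue  boundary S*=-
step 1: (k=1,j=0): S=100.0832, (K−S)⁺=0.0000, hold=3.7177 ⇒ V=3.7177 continue | (k=1,j=1): S=131.5203, (K−S)⁺=0.0000, hold=0.7658 ⇒ V=0.7658 continue  boundary S*=-
step 0: (k=0,j=0): S=114.7300, (K−S)⁺=0.0000, hold=2.1258 ⇒ V=2.1258 continue  boundary S*=-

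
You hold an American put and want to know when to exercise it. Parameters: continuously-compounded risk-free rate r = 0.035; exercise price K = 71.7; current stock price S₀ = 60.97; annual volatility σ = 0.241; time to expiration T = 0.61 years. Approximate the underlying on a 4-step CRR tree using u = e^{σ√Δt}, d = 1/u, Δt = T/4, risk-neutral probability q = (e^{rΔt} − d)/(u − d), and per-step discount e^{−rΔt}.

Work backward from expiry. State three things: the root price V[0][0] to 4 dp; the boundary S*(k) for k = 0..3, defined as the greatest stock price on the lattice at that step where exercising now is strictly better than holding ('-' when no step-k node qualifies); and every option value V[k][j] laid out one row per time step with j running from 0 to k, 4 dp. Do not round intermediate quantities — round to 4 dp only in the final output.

params: Δt=0.15250 u=1.09868 d=0.91018 q=0.50488 e^(-rΔt)=0.99468
t_4 payoffs: 29.8569 21.1908 10.7300 0.0000 0.0000
t_3: node(3,0) S=45.9724 payoff=25.7276 vs cont=25.3459 → 25.7276 [stop]  node(3,1) S=55.4936 payoff=16.2064 vs cont=15.8247 → 16.2064 [stop]  node(3,2) S=66.9868 payoff=4.7132 vs cont=5.2844 → 5.2844 [wait]  node(3,3) S=80.8603 payoff=0.0000 vs cont=0.0000 → 0.0000 [wait]  ⇒ S*(3)=55.4936
t_2: node(2,0) S=50.5092 payoff=21.1908 vs cont=20.8091 → 21.1908 [stop]  node(2,1) S=60.9700 payoff=10.7300 vs cont=10.6351 → 10.7300 [stop]  node(2,2) S=73.5973 payoff=0.0000 vs cont=2.6025 → 2.6025 [wait]  ⇒ S*(2)=60.9700
t_1: node(1,0) S=55.4936 payoff=16.2064 vs cont=15.8247 → 16.2064 [stop]  node(1,1) S=66.9868 payoff=4.7132 vs cont=6.5913 → 6.5913 [wait]  ⇒ S*(1)=55.4936
t_0: node(0,0) S=60.9700 payoff=10.7300 vs cont=11.2915 → 11.2915 [wait]  ⇒ S*(0)=-

price = 11.2915
boundary = - 55.4936 60.9700 55.4936
tree:
11.2915
16.2064 6.5913
21.1908 10.7300 2.6025
25.7276 16.2064 5.2844 0.0000
29.8569 21.1908 10.7300 0.0000 0.0000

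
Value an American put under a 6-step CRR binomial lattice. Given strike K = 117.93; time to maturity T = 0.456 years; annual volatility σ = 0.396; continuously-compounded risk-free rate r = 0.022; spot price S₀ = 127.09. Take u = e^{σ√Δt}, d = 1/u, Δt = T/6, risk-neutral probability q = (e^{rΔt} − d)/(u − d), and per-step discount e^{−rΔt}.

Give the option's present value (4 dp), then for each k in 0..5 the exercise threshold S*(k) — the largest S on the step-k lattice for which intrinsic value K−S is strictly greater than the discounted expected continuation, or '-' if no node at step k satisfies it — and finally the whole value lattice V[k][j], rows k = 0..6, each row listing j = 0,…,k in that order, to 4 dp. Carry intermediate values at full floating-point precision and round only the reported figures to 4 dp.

Δt=0.07600, u=1.11535, d=0.89658, q=0.48038, disc=e^(-rΔt)=0.99833
k=6 terminal: V=max(K-S,0) → 51.9153 35.8071 15.7684 0.0000 0.0000 0.0000 0.0000
k=5: j=0 S=73.6296 intr=44.3004 cont=44.1034 V=44.3004[EX]; j=1 S=91.5959 intr=26.3341 cont=26.1371 V=26.3341[EX]; j=2 S=113.9461 intr=3.9839 cont=8.1798 V=8.1798[hold]; j=3 S=141.7500 intr=0.0000 cont=0.0000 V=0.0000[hold]; j=4 S=176.3383 intr=0.0000 cont=0.0000 V=0.0000[hold]; j=5 S=219.3665 intr=0.0000 cont=0.0000 V=0.0000[hold]  S*(5)=91.5959
k=4: j=0 S=82.1229 intr=35.8071 cont=35.6101 V=35.8071[EX]; j=1 S=102.1616 intr=15.7684 cont=17.5837 V=17.5837[hold]; j=2 S=127.0900 intr=0.0000 cont=4.2433 V=4.2433[hold]; j=3 S=158.1011 intr=0.0000 cont=0.0000 V=0.0000[hold]; j=4 S=196.6792 intr=0.0000 cont=0.0000 V=0.0000[hold]  S*(4)=82.1229
k=3: j=0 S=91.5959 intr=26.3341 cont=27.0077 V=27.0077[hold]; j=1 S=113.9461 intr=3.9839 cont=11.1565 V=11.1565[hold]; j=2 S=141.7500 intr=0.0000 cont=2.2012 V=2.2012[hold]; j=3 S=176.3383 intr=0.0000 cont=0.0000 V=0.0000[hold]  S*(3)=-
k=2: j=0 S=102.1616 intr=15.7684 cont=19.3606 V=19.3606[hold]; j=1 S=127.0900 intr=0.0000 cont=6.8431 V=6.8431[hold]; j=2 S=158.1011 intr=0.0000 cont=1.1419 V=1.1419[hold]  S*(2)=-
k=1: j=0 S=113.9461 intr=3.9839 cont=13.3251 V=13.3251[hold]; j=1 S=141.7500 intr=0.0000 cont=4.0974 V=4.0974[hold]  S*(1)=-
k=0: j=0 S=127.0900 intr=0.0000 cont=8.8774 V=8.8774[hold]  S*(0)=-

price = 8.8774
boundary = - - - - 82.1229 91.5959
tree:
8.8774
13.3251 4.0974
19.3606 6.8431 1.1419
27.0077 11.1565 2.2012 0.0000
35.8071 17.5837 4.2433 0.0000 0.0000
44.3004 26.3341 8.1798 0.0000 0.0000 0.0000
51.9153 35.8071 15.7684 0.0000 0.0000 0.0000 0.0000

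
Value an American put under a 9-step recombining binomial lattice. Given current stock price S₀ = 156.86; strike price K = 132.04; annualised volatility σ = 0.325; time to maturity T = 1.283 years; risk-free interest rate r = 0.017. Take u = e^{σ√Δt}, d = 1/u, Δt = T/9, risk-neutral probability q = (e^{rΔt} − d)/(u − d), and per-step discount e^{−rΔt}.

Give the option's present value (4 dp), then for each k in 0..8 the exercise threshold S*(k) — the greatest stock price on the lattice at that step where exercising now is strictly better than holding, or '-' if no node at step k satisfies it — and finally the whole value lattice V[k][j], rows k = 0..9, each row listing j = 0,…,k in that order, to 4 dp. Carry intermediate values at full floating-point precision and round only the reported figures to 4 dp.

price = 10.0092
boundary = - - - - - 84.9285 75.1211 84.9285 96.0164
tree:
10.0092
14.5051 5.1741
20.4771 8.0888 2.0328
28.0417 12.3602 3.4880 0.4618
37.0759 18.3661 5.8960 0.8889 0.0000
47.1115 26.3579 9.7745 1.7110 0.0000 0.0000
56.9189 36.2109 15.7839 3.2934 0.0000 0.0000 0.0000
65.5938 47.1115 24.5484 6.3394 0.0000 0.0000 0.0000 0.0000
73.2669 56.9189 36.0236 12.2025 0.0000 0.0000 0.0000 0.0000 0.0000
80.0540 65.5938 47.1115 23.4882 0.0000 0.0000 0.0000 0.0000 0.0000 0.0000

Δt=0.14256, u=1.13056, d=0.88452, q=0.47922, disc=e^(-rΔt)=0.99758
k=9 terminal: V=max(K-S,0) → 80.0540 65.5938 47.1115 23.4882 0.0000 0.0000 0.0000 0.0000 0.0000 0.0000
k=8: j=0 S=58.7731 intr=73.2669 cont=72.9473 V=73.2669[EX]; j=1 S=75.1211 intr=56.9189 cont=56.5993 V=56.9189[EX]; j=2 S=96.0164 intr=36.0236 cont=35.7040 V=36.0236[EX]; j=3 S=122.7238 intr=9.3162 cont=12.2025 V=12.2025[hold]; j=4 S=156.8600 intr=0.0000 cont=0.0000 V=0.0000[hold]; j=5 S=200.4914 intr=0.0000 cont=0.0000 V=0.0000[hold]; j=6 S=256.2590 intr=0.0000 cont=0.0000 V=0.0000[hold]; j=7 S=327.5386 intr=0.0000 cont=0.0000 V=0.0000[hold]; j=8 S=418.6451 intr=0.0000 cont=0.0000 V=0.0000[hold]  S*(8)=96.0164
k=7: j=0 S=66.4462 intr=65.5938 cont=65.2742 V=65.5938[EX]; j=1 S=84.9285 intr=47.1115 cont=46.7919 V=47.1115[EX]; j=2 S=108.5518 intr=23.4882 cont=24.5484 V=24.5484[hold]; j=3 S=138.7460 intr=0.0000 cont=6.3394 V=6.3394[hold]; j=4 S=177.3389 intr=0.0000 cont=0.0000 V=0.0000[hold]; j=5 S=226.6665 intr=0.0000 cont=0.0000 V=0.0000[hold]; j=6 S=289.7149 intr=0.0000 cont=0.0000 V=0.0000[hold]; j=7 S=370.3005 intr=0.0000 cont=0.0000 V=0.0000[hold]  S*(7)=84.9285
k=6: j=0 S=75.1211 intr=56.9189 cont=56.5993 V=56.9189[EX]; j=1 S=96.0164 intr=36.0236 cont=36.2109 V=36.2109[hold]; j=2 S=122.7238 intr=9.3162 cont=15.7839 V=15.7839[hold]; j=3 S=156.8600 intr=0.0000 cont=3.2934 V=3.2934[hold]; j=4 S=200.4914 intr=0.0000 cont=0.0000 V=0.0000[hold]; j=5 S=256.2590 intr=0.0000 cont=0.0000 V=0.0000[hold]; j=6 S=327.5386 intr=0.0000 cont=0.0000 V=0.0000[hold]  S*(6)=75.1211
k=5: j=0 S=84.9285 intr=47.1115 cont=46.8814 V=47.1115[EX]; j=1 S=108.5518 intr=23.4882 cont=26.3579 V=26.3579[hold]; j=2 S=138.7460 intr=0.0000 cont=9.7745 V=9.7745[hold]; j=3 S=177.3389 intr=0.0000 cont=1.7110 V=1.7110[hold]; j=4 S=226.6665 intr=0.0000 cont=0.0000 V=0.0000[hold]; j=5 S=289.7149 intr=0.0000 cont=0.0000 V=0.0000[hold]  S*(5)=84.9285
k=4: j=0 S=96.0164 intr=36.0236 cont=37.0759 V=37.0759[hold]; j=1 S=122.7238 intr=9.3162 cont=18.3661 V=18.3661[hold]; j=2 S=156.8600 intr=0.0000 cont=5.8960 V=5.8960[hold]; j=3 S=200.4914 intr=0.0000 cont=0.8889 V=0.8889[hold]; j=4 S=256.2590 intr=0.0000 cont=0.0000 V=0.0000[hold]  S*(4)=-
k=3: j=0 S=108.5518 intr=23.4882 cont=28.0417 V=28.0417[hold]; j=1 S=138.7460 intr=0.0000 cont=12.3602 V=12.3602[hold]; j=2 S=177.3389 intr=0.0000 cont=3.4880 V=3.4880[hold]; j=3 S=226.6665 intr=0.0000 cont=0.4618 V=0.4618[hold]  S*(3)=-
k=2: j=0 S=122.7238 intr=9.3162 cont=20.4771 V=20.4771[hold]; j=1 S=156.8600 intr=0.0000 cont=8.0888 V=8.0888[hold]; j=2 S=200.4914 intr=0.0000 cont=2.0328 V=2.0328[hold]  S*(2)=-
k=1: j=0 S=138.7460 intr=0.0000 cont=14.5051 V=14.5051[hold]; j=1 S=177.3389 intr=0.0000 cont=5.1741 V=5.1741[hold]  S*(1)=-
k=0: j=0 S=156.8600 intr=0.0000 cont=10.0092 V=10.0092[hold]  S*(0)=-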